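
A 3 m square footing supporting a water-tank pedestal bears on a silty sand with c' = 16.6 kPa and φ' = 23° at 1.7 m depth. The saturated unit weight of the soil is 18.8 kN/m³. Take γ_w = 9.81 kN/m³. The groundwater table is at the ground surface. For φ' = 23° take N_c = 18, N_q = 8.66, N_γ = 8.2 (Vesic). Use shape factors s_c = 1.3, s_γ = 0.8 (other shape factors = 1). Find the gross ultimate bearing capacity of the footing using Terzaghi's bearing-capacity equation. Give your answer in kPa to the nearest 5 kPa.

q_ult ≈ 610 kPa

γ' = 18.8 − 9.81 = 8.99 kN/m³ (submerged throughout). q = 8.99 × 1.7 = 15.283 kPa; the same γ' applies in the ½γBN_γ term.
c·N_c·s_c = 16.6 × 18 × 1.3 = 388.44 kPa
q·N_q = 15.283 × 8.66 = 132.35 kPa
0.5·γ·B·N_γ·s_γ = 0.5 × 8.99 × 3 × 8.2 × 0.8 = 88.462 kPa
q_ult = 388.44 + 132.35 + 88.462 = 609.25 kPa.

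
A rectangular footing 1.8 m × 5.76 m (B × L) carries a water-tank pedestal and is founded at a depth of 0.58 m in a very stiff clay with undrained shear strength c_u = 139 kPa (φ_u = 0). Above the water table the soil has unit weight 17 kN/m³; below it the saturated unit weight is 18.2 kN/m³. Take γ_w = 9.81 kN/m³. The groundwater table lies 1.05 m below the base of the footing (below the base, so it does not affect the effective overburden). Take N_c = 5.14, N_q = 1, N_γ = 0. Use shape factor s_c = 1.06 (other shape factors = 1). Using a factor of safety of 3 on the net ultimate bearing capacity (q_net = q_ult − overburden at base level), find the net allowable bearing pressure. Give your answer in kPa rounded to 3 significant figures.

q = γ·D_f = 17 × 0.58 = 9.86 kPa.
c·N_c·s_c = 139 × 5.14 × 1.06 = 757.33 kPa
q·N_q = 9.86 × 1 = 9.86 kPa
q_ult = 757.33 + 9.86 = 767.19 kPa.
q_net = 767.19 − 9.86 = 757.33 kPa.
q_all(net) = 757.33 / 3 = 252.44 kPa.

q_all(net) ≈ 252 kPa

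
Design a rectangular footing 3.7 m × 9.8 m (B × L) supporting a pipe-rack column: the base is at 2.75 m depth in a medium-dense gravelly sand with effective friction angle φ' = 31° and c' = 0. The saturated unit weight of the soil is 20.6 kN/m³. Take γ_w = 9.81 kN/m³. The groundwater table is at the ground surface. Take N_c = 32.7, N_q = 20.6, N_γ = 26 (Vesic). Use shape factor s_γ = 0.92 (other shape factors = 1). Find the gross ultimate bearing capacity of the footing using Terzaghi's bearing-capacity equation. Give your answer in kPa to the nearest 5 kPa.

With the water table at the surface the whole profile is submerged: γ' = 20.6 − 9.81 = 10.79 kN/m³, so q = γ'·D_f = 29.673 kPa; the same γ' applies in the ½γBN_γ term.
q_ult = q·N_q + 0.5·γ·B·N_γ·s_γ
     = 29.673 × 20.6 + 0.5 × 10.79 × 3.7 × 26 × 0.92
     = 611.25 + 477.48 = 1088.7 kPa.

q_ult ≈ 1090 kPa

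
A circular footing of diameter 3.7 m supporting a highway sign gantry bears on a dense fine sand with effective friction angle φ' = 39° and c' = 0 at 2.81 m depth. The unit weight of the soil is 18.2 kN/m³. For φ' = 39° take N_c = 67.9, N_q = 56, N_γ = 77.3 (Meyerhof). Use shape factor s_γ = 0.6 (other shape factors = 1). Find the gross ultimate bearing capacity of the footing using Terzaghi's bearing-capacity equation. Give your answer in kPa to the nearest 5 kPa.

q_ult ≈ 4425 kPa

Overburden at base level: q = 18.2 × 2.81 = 51.142 kPa.
Surcharge term q·N_q = 51.142 × 56 = 2864 kPa; self-weight term 0.5·γ·B·N_γ·s_γ = 0.5 × 18.2 × 3.7 × 77.3 × 0.6 = 1561.6 kPa.
q_ult = 2864 + 1561.6 = 4425.6 kPa.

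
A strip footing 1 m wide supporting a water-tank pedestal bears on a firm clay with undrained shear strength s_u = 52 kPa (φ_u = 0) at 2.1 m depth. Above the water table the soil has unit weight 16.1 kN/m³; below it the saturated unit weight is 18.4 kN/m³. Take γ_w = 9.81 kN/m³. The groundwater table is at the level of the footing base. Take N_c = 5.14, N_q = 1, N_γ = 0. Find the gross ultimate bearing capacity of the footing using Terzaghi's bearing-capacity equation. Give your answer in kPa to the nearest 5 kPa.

q = γ·D_f = 16.1 × 2.1 = 33.81 kPa.
c·N_c = 52 × 5.14 = 267.28 kPa
q·N_q = 33.81 × 1 = 33.81 kPa
q_ult = 267.28 + 33.81 = 301.09 kPa.

q_ult ≈ 300 kPa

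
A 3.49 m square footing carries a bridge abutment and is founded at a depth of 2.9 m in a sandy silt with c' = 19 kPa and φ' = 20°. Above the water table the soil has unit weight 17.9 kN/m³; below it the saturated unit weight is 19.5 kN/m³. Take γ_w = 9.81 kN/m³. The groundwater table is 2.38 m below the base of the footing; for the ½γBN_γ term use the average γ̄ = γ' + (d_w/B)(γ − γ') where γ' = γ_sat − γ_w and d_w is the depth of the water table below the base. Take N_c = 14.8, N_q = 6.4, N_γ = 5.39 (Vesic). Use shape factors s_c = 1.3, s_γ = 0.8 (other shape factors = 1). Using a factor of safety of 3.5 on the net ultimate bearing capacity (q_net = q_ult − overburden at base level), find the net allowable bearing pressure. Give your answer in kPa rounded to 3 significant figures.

Effective surcharge at the founding depth q = γ·D_f = 17.9 × 2.9 = 51.91 kPa.
With d_w = 2.38 m < B, γ̄ = 9.69 + (2.38/3.49) × (17.9 − 9.69) = 15.289 kN/m³.
q_ult = c·N_c·s_c + q·N_q + 0.5·γ·B·N_γ·s_γ
     = 19 × 14.8 × 1.3 + 51.91 × 6.4 + 0.5 × 15.289 × 3.49 × 5.39 × 0.8
     = 365.56 + 332.22 + 115.04 = 812.82 kPa.
q_net = 812.82 − 51.91 = 760.91 kPa.
q_all(net) = 760.91 / 3.5 = 217.4 kPa.

q_all(net) ≈ 217 kPa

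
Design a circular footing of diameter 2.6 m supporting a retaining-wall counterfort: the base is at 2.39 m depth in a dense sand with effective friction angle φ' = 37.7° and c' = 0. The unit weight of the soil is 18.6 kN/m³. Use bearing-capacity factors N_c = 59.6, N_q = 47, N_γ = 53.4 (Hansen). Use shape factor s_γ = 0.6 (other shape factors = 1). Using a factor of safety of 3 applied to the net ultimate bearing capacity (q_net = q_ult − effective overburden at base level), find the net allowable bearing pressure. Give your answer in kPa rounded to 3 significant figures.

q_all(net) ≈ 940 kPa

Overburden at base level: q = 18.6 × 2.39 = 44.454 kPa.
Surcharge term q·N_q = 44.454 × 47 = 2089.3 kPa; self-weight term 0.5·γ·B·N_γ·s_γ = 0.5 × 18.6 × 2.6 × 53.4 × 0.6 = 774.73 kPa.
q_ult = 2089.3 + 774.73 = 2864.1 kPa.
Net ultimate: q_net = 2864.1 − 44.454 = 2819.6 kPa.
q_all(net) = 2819.6 / 3 = 939.87 kPa.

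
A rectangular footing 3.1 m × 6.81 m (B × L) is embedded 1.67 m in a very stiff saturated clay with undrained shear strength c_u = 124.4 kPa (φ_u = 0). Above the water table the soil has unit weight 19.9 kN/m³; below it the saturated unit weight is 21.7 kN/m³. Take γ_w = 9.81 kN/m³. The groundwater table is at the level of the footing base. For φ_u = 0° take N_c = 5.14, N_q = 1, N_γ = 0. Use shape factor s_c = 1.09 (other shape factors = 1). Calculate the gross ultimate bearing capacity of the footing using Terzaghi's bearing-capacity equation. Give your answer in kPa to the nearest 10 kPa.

q = γ·D_f = 19.9 × 1.67 = 33.233 kPa.
c·N_c·s_c = 124.4 × 5.14 × 1.09 = 696.96 kPa
q·N_q = 33.233 × 1 = 33.233 kPa
q_ult = 696.96 + 33.233 = 730.2 kPa.

q_ult ≈ 730 kPa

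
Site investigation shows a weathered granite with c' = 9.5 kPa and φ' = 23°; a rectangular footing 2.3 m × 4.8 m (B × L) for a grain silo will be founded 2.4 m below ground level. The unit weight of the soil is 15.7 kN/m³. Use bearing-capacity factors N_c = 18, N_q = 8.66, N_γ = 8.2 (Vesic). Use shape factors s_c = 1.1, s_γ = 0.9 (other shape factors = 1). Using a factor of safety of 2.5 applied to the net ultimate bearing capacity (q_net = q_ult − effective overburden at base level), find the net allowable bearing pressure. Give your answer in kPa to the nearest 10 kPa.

q_all(net) ≈ 240 kPa

q = γ·D_f = 15.7 × 2.4 = 37.68 kPa.
c·N_c·s_c = 9.5 × 18 × 1.1 = 188.1 kPa
q·N_q = 37.68 × 8.66 = 326.31 kPa
0.5·γ·B·N_γ·s_γ = 0.5 × 15.7 × 2.3 × 8.2 × 0.9 = 133.25 kPa
q_ult = 188.1 + 326.31 + 133.25 = 647.65 kPa.
Net ultimate: q_net = 647.65 − 37.68 = 609.97 kPa.
q_all(net) = 609.97 / 2.5 = 243.99 kPa.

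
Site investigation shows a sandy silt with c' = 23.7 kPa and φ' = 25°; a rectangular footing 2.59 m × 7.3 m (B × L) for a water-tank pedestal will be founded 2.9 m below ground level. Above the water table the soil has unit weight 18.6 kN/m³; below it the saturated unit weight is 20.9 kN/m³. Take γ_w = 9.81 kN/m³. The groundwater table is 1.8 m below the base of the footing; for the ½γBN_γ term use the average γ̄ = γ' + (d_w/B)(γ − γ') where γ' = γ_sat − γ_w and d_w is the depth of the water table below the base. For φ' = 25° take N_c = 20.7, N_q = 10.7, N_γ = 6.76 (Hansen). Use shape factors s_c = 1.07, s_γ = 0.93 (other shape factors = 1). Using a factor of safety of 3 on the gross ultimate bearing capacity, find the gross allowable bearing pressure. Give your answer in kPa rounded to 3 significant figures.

q_all ≈ 412 kPa

Effective surcharge at the founding depth q = γ·D_f = 18.6 × 2.9 = 53.94 kPa.
With d_w = 1.8 m < B, γ̄ = 11.09 + (1.8/2.59) × (18.6 − 11.09) = 16.309 kN/m³.
q_ult = c·N_c·s_c + q·N_q + 0.5·γ·B·N_γ·s_γ
     = 23.7 × 20.7 × 1.07 + 53.94 × 10.7 + 0.5 × 16.309 × 2.59 × 6.76 × 0.93
     = 524.93 + 577.16 + 132.78 = 1234.9 kPa.
q_all = 1234.9 / 3 = 411.62 kPa.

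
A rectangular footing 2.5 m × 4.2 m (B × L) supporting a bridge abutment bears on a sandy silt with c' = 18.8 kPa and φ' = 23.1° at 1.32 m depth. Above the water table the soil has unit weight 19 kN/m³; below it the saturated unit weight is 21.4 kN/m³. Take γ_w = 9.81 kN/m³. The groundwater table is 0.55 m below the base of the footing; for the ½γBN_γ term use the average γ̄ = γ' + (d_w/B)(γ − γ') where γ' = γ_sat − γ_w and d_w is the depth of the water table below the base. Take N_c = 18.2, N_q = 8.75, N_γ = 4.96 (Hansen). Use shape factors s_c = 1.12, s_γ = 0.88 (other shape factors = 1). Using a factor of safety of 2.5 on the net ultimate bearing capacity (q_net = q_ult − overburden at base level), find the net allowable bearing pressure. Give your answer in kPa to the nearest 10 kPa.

Overburden at base level: q = 19 × 1.32 = 25.08 kPa.
The water table is 0.55 m below the base (< B = 2.5 m), so the ½γBN_γ term uses γ̄ = γ' + (d_w/B)(γ − γ') = 11.59 + (0.55/2.5)(19 − 11.59) = 13.22 kN/m³.
Cohesion term c·N_c·s_c = 18.8 × 18.2 × 1.12 = 383.22 kPa; surcharge term q·N_q = 25.08 × 8.75 = 219.45 kPa; self-weight term 0.5·γ·B·N_γ·s_γ = 0.5 × 13.22 × 2.5 × 4.96 × 0.88 = 72.129 kPa.
q_ult = 383.22 + 219.45 + 72.129 = 674.8 kPa.
q_net = 674.8 − 25.08 = 649.72 kPa.
q_all(net) = 649.72 / 2.5 = 259.89 kPa.

q_all(net) ≈ 260 kPa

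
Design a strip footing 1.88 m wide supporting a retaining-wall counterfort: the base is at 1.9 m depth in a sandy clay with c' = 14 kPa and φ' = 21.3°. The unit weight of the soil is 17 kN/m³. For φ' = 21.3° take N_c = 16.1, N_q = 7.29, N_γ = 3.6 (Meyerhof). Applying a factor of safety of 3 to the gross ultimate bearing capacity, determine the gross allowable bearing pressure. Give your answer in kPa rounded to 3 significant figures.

q_all ≈ 173 kPa

Effective surcharge at the founding depth q = γ·D_f = 17 × 1.9 = 32.3 kPa.
q_ult = c·N_c + q·N_q + 0.5·γ·B·N_γ
     = 14 × 16.1 + 32.3 × 7.29 + 0.5 × 17 × 1.88 × 3.6
     = 225.4 + 235.47 + 57.528 = 518.39 kPa.
q_all = q_ult / FS = 518.39 / 3 = 172.8 kPa.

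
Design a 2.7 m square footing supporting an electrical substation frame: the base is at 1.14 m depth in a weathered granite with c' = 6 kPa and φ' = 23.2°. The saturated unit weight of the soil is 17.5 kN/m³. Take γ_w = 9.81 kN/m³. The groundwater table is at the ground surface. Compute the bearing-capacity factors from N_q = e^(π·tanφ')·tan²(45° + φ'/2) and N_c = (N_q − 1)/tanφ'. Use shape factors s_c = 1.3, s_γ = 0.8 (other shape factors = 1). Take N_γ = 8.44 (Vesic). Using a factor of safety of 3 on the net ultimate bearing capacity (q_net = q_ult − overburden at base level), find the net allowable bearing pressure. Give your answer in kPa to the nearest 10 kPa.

N_q = e^(π·tan23.2°)·tan²(56.6°) = 8.84; N_c = (N_q − 1)/tanφ' = 18.29.
γ' = 17.5 − 9.81 = 7.69 kN/m³ (submerged throughout). q = 7.69 × 1.14 = 8.7666 kPa; the same γ' applies in the ½γBN_γ term.
c·N_c·s_c = 6 × 18.294 × 1.3 = 142.7 kPa
q·N_q = 8.7666 × 8.841 = 77.506 kPa
0.5·γ·B·N_γ·s_γ = 0.5 × 7.69 × 2.7 × 8.44 × 0.8 = 70.096 kPa
q_ult = 142.7 + 77.506 + 70.096 = 290.3 kPa.
q_net = 290.3 − 8.7666 = 281.53 kPa.
q_all(net) = 281.53 / 3 = 93.844 kPa.

q_all(net) ≈ 90 kPa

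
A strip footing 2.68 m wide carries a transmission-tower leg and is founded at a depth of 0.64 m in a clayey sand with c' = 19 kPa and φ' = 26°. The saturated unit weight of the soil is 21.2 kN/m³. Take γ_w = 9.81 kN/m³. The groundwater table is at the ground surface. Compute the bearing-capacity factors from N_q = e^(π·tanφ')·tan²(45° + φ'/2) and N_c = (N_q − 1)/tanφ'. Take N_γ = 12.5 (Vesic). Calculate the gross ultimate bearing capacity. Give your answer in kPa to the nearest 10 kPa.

q_ult ≈ 700 kPa

tan26° = 0.4877, so N_q = e^(π×0.4877)·tan²(58°) = 4.629 × 2.561 = 11.85.
N_c = (11.85 − 1)/tan26° = 22.25.
Water table at ground surface, so effective unit weight γ' = 21.2 − 9.81 = 11.39 kN/m³ is used throughout; overburden q = 11.39 × 0.64 = 7.2896 kPa; the same γ' applies in the ½γBN_γ term.
Cohesion term c·N_c = 19 × 22.254 = 422.83 kPa; surcharge term q·N_q = 7.2896 × 11.854 = 86.412 kPa; self-weight term 0.5·γ·B·N_γ = 0.5 × 11.39 × 2.68 × 12.5 = 190.78 kPa.
q_ult = 422.83 + 86.412 + 190.78 = 700.03 kPa.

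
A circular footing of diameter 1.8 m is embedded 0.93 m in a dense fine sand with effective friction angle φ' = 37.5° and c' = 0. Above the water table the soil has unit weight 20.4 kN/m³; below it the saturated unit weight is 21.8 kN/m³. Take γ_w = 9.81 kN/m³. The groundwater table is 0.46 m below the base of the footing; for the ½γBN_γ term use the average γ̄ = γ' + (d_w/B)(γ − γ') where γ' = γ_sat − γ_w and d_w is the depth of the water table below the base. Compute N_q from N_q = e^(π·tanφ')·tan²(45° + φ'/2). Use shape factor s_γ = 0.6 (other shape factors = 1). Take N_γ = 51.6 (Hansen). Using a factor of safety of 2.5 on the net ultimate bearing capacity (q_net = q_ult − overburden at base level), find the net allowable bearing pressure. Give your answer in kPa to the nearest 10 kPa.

q_all(net) ≈ 500 kPa

N_q = e^(π·tan37.5°)·tan²(63.75°) = 45.81.
q = γ·D_f = 20.4 × 0.93 = 18.972 kPa.
γ' = 11.99 kN/m³; averaging over the depth B below the base, γ̄ = γ' + (d_w/B)(γ − γ') = 14.139 kN/m³.
q·N_q = 18.972 × 45.811 = 869.13 kPa
0.5·γ·B·N_γ·s_γ = 0.5 × 14.139 × 1.8 × 51.6 × 0.6 = 393.98 kPa
q_ult = 869.13 + 393.98 = 1263.1 kPa.
q_net = 1263.1 − 18.972 = 1244.1 kPa.
q_all(net) = 1244.1 / 2.5 = 497.65 kPa.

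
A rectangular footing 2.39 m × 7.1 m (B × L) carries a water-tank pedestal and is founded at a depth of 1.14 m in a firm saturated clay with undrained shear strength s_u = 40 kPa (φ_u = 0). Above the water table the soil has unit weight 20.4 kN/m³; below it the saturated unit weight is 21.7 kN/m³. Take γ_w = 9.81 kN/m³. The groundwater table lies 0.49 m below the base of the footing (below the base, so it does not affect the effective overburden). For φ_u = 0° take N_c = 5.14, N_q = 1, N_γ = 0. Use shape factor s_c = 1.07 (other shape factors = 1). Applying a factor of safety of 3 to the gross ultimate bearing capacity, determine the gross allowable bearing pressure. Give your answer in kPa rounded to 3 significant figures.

q_all ≈ 81.1 kPa

Effective surcharge at the founding depth q = γ·D_f = 20.4 × 1.14 = 23.256 kPa.
q_ult = c·N_c·s_c + q·N_q
     = 40 × 5.14 × 1.07 + 23.256 × 1
     = 219.99 + 23.256 = 243.25 kPa.
q_all = q_ult / FS = 243.25 / 3 = 81.083 kPa.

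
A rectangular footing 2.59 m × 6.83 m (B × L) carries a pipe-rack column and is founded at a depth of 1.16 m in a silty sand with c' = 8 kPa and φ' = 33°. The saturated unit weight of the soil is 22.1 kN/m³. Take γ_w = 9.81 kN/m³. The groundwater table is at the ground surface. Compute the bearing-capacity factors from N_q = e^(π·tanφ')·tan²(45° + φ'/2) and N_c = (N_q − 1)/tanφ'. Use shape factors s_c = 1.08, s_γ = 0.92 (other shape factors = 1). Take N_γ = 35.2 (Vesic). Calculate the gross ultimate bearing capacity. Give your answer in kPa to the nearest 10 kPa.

q_ult ≈ 1220 kPa

tan33° = 0.6494, so N_q = e^(π×0.6494)·tan²(61.5°) = 7.692 × 3.392 = 26.09.
N_c = (26.09 − 1)/tan33° = 38.64.
With the water table at the surface the whole profile is submerged: γ' = 22.1 − 9.81 = 12.29 kN/m³, so q = γ'·D_f = 14.256 kPa; the same γ' applies in the ½γBN_γ term.
q_ult = c·N_c·s_c + q·N_q + 0.5·γ·B·N_γ·s_γ
     = 8 × 38.638 × 1.08 + 14.256 × 26.092 + 0.5 × 12.29 × 2.59 × 35.2 × 0.92
     = 333.84 + 371.98 + 515.41 = 1221.2 kPa.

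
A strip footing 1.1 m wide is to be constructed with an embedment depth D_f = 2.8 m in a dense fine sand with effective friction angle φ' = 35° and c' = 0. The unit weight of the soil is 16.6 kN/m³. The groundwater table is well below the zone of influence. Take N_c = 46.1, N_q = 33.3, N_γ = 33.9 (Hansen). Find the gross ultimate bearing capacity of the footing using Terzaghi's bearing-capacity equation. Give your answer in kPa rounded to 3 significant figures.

q = γ·D_f = 16.6 × 2.8 = 46.48 kPa.
q·N_q = 46.48 × 33.3 = 1547.8 kPa
0.5·γ·B·N_γ = 0.5 × 16.6 × 1.1 × 33.9 = 309.51 kPa
q_ult = 1547.8 + 309.51 = 1857.3 kPa.

q_ult ≈ 1860 kPa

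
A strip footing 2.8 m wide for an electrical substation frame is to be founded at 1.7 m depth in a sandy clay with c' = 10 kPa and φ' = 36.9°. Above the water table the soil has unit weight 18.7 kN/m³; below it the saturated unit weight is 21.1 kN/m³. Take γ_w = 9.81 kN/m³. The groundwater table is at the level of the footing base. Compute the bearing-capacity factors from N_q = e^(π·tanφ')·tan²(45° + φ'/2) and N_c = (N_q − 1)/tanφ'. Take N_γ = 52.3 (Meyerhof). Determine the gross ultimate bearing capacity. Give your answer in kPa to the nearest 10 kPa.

tan36.9° = 0.7508, so N_q = e^(π×0.7508)·tan²(63.45°) = 10.578 × 4.005 = 42.37.
N_c = (42.37 − 1)/tan36.9° = 55.1.
Overburden at base level: q = 18.7 × 1.7 = 31.79 kPa.
Below the base the soil is submerged, so the ½γBN_γ term uses γ' = 21.1 − 9.81 = 11.29 kN/m³.
Cohesion term c·N_c = 10 × 55.096 = 550.96 kPa; surcharge term q·N_q = 31.79 × 42.368 = 1346.9 kPa; self-weight term 0.5·γ·B·N_γ = 0.5 × 11.29 × 2.8 × 52.3 = 826.65 kPa.
q_ult = 550.96 + 1346.9 + 826.65 = 2724.5 kPa.

q_ult ≈ 2720 kPa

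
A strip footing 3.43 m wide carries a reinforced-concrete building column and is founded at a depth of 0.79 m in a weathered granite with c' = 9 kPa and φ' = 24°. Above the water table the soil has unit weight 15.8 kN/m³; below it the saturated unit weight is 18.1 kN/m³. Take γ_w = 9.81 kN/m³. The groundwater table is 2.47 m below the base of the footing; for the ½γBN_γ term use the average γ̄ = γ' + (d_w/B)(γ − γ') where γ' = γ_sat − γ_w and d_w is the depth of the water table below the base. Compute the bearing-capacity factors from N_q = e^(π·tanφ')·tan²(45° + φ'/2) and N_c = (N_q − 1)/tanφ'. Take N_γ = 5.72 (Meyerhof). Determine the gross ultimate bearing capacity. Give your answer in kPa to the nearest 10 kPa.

q_ult ≈ 430 kPa

tan24° = 0.4452, so N_q = e^(π×0.4452)·tan²(57°) = 4.05 × 2.371 = 9.6.
N_c = (9.6 − 1)/tan24° = 19.32.
Effective surcharge at the founding depth q = γ·D_f = 15.8 × 0.79 = 12.482 kPa.
With d_w = 2.47 m < B, γ̄ = 8.29 + (2.47/3.43) × (15.8 − 8.29) = 13.698 kN/m³.
q_ult = c·N_c + q·N_q + 0.5·γ·B·N_γ
     = 9 × 19.324 + 12.482 × 9.6034 + 0.5 × 13.698 × 3.43 × 5.72
     = 173.91 + 119.87 + 134.38 = 428.16 kPa.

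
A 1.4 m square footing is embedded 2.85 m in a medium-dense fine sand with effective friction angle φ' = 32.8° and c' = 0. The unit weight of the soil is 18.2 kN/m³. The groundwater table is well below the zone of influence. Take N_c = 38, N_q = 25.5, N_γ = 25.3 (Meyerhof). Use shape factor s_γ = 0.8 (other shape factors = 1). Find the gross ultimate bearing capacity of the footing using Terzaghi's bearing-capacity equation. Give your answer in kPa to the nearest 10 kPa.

q_ult ≈ 1580 kPa

q = γ·D_f = 18.2 × 2.85 = 51.87 kPa.
q·N_q = 51.87 × 25.5 = 1322.7 kPa
0.5·γ·B·N_γ·s_γ = 0.5 × 18.2 × 1.4 × 25.3 × 0.8 = 257.86 kPa
q_ult = 1322.7 + 257.86 = 1580.5 kPa.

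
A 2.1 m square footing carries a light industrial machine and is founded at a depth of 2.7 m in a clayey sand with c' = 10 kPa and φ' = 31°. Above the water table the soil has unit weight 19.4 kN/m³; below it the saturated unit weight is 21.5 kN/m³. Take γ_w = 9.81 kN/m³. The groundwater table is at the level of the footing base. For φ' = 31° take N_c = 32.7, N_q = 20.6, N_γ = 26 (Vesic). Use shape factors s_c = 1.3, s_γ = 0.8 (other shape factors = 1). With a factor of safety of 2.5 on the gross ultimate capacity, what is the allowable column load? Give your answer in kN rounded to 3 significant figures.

Effective surcharge at the founding depth q = γ·D_f = 19.4 × 2.7 = 52.38 kPa.
The water table coincides with the base, so in the self-weight term γ → γ' = 11.69 kN/m³.
q_ult = c·N_c·s_c + q·N_q + 0.5·γ·B·N_γ·s_γ
     = 10 × 32.7 × 1.3 + 52.38 × 20.6 + 0.5 × 11.69 × 2.1 × 26 × 0.8
     = 425.1 + 1079 + 255.31 = 1759.4 kPa.
Gross allowable pressure q_all = 1759.4 / 2.5 = 703.78 kPa.
Footing area = 4.41 m², so allowable column load = 703.78 × 4.41 = 3103.6 kN.

P_all ≈ 3100 kN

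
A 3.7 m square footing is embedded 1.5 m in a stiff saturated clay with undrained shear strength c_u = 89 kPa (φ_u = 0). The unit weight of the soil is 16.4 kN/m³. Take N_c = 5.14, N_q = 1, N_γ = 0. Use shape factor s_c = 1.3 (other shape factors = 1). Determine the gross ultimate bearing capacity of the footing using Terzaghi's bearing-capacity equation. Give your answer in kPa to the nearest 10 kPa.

q_ult ≈ 620 kPa

Overburden at base level: q = 16.4 × 1.5 = 24.6 kPa.
Cohesion term c·N_c·s_c = 89 × 5.14 × 1.3 = 594.7 kPa; surcharge term q·N_q = 24.6 × 1 = 24.6 kPa.
q_ult = 594.7 + 24.6 = 619.3 kPa.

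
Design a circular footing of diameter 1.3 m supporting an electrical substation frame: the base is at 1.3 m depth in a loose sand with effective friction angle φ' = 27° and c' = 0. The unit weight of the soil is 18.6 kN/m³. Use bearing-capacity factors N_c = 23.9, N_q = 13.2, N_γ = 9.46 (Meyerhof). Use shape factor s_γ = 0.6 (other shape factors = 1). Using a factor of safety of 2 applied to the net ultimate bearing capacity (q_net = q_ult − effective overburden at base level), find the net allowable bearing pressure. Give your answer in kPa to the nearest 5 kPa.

q_all(net) ≈ 180 kPa

Overburden at base level: q = 18.6 × 1.3 = 24.18 kPa.
Surcharge term q·N_q = 24.18 × 13.2 = 319.18 kPa; self-weight term 0.5·γ·B·N_γ·s_γ = 0.5 × 18.6 × 1.3 × 9.46 × 0.6 = 68.623 kPa.
q_ult = 319.18 + 68.623 = 387.8 kPa.
Net ultimate: q_net = 387.8 − 24.18 = 363.62 kPa.
q_all(net) = 363.62 / 2 = 181.81 kPa.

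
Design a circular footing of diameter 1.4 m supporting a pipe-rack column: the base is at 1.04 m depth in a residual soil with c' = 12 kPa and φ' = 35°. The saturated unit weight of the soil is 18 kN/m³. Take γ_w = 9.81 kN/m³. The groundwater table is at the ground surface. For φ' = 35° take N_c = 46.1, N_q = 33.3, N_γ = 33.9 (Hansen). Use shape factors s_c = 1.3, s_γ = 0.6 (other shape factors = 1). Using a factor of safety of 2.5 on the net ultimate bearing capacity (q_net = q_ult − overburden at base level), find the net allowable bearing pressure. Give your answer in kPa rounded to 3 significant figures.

With the water table at the surface the whole profile is submerged: γ' = 18 − 9.81 = 8.19 kN/m³, so q = γ'·D_f = 8.5176 kPa; the same γ' applies in the ½γBN_γ term.
q_ult = c·N_c·s_c + q·N_q + 0.5·γ·B·N_γ·s_γ
     = 12 × 46.1 × 1.3 + 8.5176 × 33.3 + 0.5 × 8.19 × 1.4 × 33.9 × 0.6
     = 719.16 + 283.64 + 116.61 = 1119.4 kPa.
q_net = 1119.4 − 8.5176 = 1110.9 kPa.
q_all(net) = 1110.9 / 2.5 = 444.36 kPa.

q_all(net) ≈ 444 kPa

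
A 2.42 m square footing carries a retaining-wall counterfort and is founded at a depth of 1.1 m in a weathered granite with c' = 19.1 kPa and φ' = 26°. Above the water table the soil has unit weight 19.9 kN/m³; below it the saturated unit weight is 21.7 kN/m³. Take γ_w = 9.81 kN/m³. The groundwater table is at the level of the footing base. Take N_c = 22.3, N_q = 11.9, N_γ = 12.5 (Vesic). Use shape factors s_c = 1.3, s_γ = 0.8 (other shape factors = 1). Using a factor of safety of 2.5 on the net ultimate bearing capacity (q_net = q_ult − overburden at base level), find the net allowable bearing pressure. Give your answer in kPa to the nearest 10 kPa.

q_all(net) ≈ 370 kPa

q = γ·D_f = 19.9 × 1.1 = 21.89 kPa.
For the ½γBN_γ term take γ' = 21.7 − 9.81 = 11.89 kN/m³ (soil below base is submerged).
c·N_c·s_c = 19.1 × 22.3 × 1.3 = 553.71 kPa
q·N_q = 21.89 × 11.9 = 260.49 kPa
0.5·γ·B·N_γ·s_γ = 0.5 × 11.89 × 2.42 × 12.5 × 0.8 = 143.87 kPa
q_ult = 553.71 + 260.49 + 143.87 = 958.07 kPa.
q_net = 958.07 − 21.89 = 936.18 kPa.
q_all(net) = 936.18 / 2.5 = 374.47 kPa.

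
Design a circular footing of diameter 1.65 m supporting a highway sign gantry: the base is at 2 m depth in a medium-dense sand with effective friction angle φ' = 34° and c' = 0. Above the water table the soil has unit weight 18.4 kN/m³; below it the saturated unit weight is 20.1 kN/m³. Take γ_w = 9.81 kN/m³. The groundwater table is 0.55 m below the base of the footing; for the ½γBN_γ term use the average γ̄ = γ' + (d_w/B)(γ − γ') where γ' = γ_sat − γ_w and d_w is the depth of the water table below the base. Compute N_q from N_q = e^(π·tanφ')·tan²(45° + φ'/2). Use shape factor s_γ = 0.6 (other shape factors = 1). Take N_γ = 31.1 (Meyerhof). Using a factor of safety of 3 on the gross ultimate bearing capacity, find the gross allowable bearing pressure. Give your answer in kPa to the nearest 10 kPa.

q_all ≈ 430 kPa

N_q = e^(π·tan34°)·tan²(62°) = 29.44.
q = γ·D_f = 18.4 × 2 = 36.8 kPa.
γ' = 10.29 kN/m³; averaging over the depth B below the base, γ̄ = γ' + (d_w/B)(γ − γ') = 12.993 kN/m³.
q·N_q = 36.8 × 29.44 = 1083.4 kPa
0.5·γ·B·N_γ·s_γ = 0.5 × 12.993 × 1.65 × 31.1 × 0.6 = 200.03 kPa
q_ult = 1083.4 + 200.03 = 1283.4 kPa.
q_all = 1283.4 / 3 = 427.8 kPa.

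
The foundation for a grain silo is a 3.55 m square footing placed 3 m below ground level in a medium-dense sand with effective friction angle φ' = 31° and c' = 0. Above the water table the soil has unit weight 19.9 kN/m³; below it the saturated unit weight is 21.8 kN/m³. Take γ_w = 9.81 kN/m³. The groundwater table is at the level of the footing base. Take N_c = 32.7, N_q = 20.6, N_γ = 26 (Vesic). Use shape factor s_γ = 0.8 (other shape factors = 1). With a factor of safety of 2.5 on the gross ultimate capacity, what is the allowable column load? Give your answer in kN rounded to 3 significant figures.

P_all ≈ 8430 kN

Overburden at base level: q = 19.9 × 3 = 59.7 kPa.
Below the base the soil is submerged, so the ½γBN_γ term uses γ' = 21.8 − 9.81 = 11.99 kN/m³.
Surcharge term q·N_q = 59.7 × 20.6 = 1229.8 kPa; self-weight term 0.5·γ·B·N_γ·s_γ = 0.5 × 11.99 × 3.55 × 26 × 0.8 = 442.67 kPa.
q_ult = 1229.8 + 442.67 = 1672.5 kPa.
Gross allowable pressure q_all = 1672.5 / 2.5 = 669 kPa.
Footing area = 12.6025 m², so allowable column load = 669 × 12.6025 = 8431 kN.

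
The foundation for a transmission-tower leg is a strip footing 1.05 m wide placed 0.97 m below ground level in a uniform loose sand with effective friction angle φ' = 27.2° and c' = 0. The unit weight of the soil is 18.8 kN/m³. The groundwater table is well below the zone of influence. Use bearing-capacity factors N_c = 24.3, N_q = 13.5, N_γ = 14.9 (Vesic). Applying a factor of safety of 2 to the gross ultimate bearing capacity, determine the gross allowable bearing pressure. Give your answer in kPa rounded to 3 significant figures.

q = γ·D_f = 18.8 × 0.97 = 18.236 kPa.
q·N_q = 18.236 × 13.5 = 246.19 kPa
0.5·γ·B·N_γ = 0.5 × 18.8 × 1.05 × 14.9 = 147.06 kPa
q_ult = 246.19 + 147.06 = 393.25 kPa.
q_all = q_ult / FS = 393.25 / 2 = 196.62 kPa.

q_all ≈ 197 kPa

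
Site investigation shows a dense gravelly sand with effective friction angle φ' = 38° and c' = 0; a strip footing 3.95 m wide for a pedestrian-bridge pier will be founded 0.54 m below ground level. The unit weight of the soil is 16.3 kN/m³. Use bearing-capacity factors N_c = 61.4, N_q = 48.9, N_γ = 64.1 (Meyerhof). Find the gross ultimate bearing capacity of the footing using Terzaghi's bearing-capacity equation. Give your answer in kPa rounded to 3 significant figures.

q_ult ≈ 2490 kPa

q = γ·D_f = 16.3 × 0.54 = 8.802 kPa.
q·N_q = 8.802 × 48.9 = 430.42 kPa
0.5·γ·B·N_γ = 0.5 × 16.3 × 3.95 × 64.1 = 2063.5 kPa
q_ult = 430.42 + 2063.5 = 2494 kPa.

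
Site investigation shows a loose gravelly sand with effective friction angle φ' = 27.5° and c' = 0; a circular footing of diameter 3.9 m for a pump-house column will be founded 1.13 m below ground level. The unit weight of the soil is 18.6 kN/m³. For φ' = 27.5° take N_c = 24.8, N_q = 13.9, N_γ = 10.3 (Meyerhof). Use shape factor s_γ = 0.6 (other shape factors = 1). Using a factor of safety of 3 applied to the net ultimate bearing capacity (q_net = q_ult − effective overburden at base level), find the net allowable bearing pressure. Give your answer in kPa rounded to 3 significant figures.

q_all(net) ≈ 165 kPa

q = γ·D_f = 18.6 × 1.13 = 21.018 kPa.
q·N_q = 21.018 × 13.9 = 292.15 kPa
0.5·γ·B·N_γ·s_γ = 0.5 × 18.6 × 3.9 × 10.3 × 0.6 = 224.15 kPa
q_ult = 292.15 + 224.15 = 516.3 kPa.
Net ultimate: q_net = 516.3 − 21.018 = 495.28 kPa.
q_all(net) = 495.28 / 3 = 165.09 kPa.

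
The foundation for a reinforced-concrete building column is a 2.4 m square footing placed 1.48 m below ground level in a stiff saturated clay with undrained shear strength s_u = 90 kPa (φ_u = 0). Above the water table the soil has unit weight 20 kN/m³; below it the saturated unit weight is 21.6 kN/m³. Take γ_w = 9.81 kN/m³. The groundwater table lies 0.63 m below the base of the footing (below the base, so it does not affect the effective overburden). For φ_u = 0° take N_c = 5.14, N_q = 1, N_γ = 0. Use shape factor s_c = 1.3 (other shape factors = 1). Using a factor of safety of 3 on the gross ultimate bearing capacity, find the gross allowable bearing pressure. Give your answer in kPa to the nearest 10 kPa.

q_all ≈ 210 kPa

Effective surcharge at the founding depth q = γ·D_f = 20 × 1.48 = 29.6 kPa.
q_ult = c·N_c·s_c + q·N_q
     = 90 × 5.14 × 1.3 + 29.6 × 1
     = 601.38 + 29.6 = 630.98 kPa.
q_all = 630.98 / 3 = 210.33 kPa.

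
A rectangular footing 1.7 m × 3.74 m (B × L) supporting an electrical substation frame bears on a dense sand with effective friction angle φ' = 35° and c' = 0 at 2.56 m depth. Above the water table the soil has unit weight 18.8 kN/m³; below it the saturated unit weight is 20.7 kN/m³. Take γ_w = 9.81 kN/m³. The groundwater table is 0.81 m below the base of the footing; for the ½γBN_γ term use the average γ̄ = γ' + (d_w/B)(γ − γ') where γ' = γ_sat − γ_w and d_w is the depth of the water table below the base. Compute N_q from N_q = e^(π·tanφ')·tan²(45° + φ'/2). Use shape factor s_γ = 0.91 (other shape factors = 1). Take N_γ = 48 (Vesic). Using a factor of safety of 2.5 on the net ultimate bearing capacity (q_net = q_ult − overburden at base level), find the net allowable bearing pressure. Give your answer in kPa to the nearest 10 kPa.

q_all(net) ≈ 840 kPa

N_q = e^(π·tan35°)·tan²(62.5°) = 33.3.
q = γ·D_f = 18.8 × 2.56 = 48.128 kPa.
γ' = 10.89 kN/m³; averaging over the depth B below the base, γ̄ = γ' + (d_w/B)(γ − γ') = 14.659 kN/m³.
q·N_q = 48.128 × 33.296 = 1602.5 kPa
0.5·γ·B·N_γ·s_γ = 0.5 × 14.659 × 1.7 × 48 × 0.91 = 544.25 kPa
q_ult = 1602.5 + 544.25 = 2146.7 kPa.
q_net = 2146.7 − 48.128 = 2098.6 kPa.
q_all(net) = 2098.6 / 2.5 = 839.44 kPa.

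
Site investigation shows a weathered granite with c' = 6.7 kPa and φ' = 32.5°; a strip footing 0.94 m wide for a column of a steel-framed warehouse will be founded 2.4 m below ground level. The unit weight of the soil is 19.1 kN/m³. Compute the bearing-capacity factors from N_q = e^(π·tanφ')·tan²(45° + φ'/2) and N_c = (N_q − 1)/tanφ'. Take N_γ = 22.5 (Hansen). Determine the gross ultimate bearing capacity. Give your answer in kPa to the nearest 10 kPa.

tan32.5° = 0.6371, so N_q = e^(π×0.6371)·tan²(61.25°) = 7.4 × 3.322 = 24.58.
N_c = (24.58 − 1)/tan32.5° = 37.02.
Effective surcharge at the founding depth q = γ·D_f = 19.1 × 2.4 = 45.84 kPa.
q_ult = c·N_c + q·N_q + 0.5·γ·B·N_γ
     = 6.7 × 37.02 + 45.84 × 24.585 + 0.5 × 19.1 × 0.94 × 22.5
     = 248.04 + 1127 + 201.98 = 1577 kPa.

q_ult ≈ 1580 kPa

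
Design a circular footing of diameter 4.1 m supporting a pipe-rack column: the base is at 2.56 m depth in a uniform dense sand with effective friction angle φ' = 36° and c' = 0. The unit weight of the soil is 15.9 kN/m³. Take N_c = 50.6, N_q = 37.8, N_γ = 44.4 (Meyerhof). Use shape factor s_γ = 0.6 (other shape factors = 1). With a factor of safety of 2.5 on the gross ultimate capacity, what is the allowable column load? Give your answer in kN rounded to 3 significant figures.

Effective surcharge at the founding depth q = γ·D_f = 15.9 × 2.56 = 40.704 kPa.
q_ult = q·N_q + 0.5·γ·B·N_γ·s_γ
     = 40.704 × 37.8 + 0.5 × 15.9 × 4.1 × 44.4 × 0.6
     = 1538.6 + 868.33 = 2406.9 kPa.
Gross allowable pressure q_all = 2406.9 / 2.5 = 962.78 kPa.
Footing area = 13.2025 m², so allowable column load = 962.78 × 13.2025 = 12711 kN.

P_all ≈ 12700 kN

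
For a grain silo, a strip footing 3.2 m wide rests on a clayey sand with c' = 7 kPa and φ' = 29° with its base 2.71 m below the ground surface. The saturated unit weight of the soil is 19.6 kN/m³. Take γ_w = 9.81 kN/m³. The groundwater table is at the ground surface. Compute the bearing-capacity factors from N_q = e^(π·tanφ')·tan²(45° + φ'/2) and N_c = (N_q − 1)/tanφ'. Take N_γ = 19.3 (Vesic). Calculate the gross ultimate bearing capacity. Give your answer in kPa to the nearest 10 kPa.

tan29° = 0.5543, so N_q = e^(π×0.5543)·tan²(59.5°) = 5.705 × 2.882 = 16.44.
N_c = (16.44 − 1)/tan29° = 27.86.
With the water table at the surface the whole profile is submerged: γ' = 19.6 − 9.81 = 9.79 kN/m³, so q = γ'·D_f = 26.531 kPa; the same γ' applies in the ½γBN_γ term.
q_ult = c·N_c + q·N_q + 0.5·γ·B·N_γ
     = 7 × 27.86 + 26.531 × 16.443 + 0.5 × 9.79 × 3.2 × 19.3
     = 195.02 + 436.26 + 302.32 = 933.59 kPa.

q_ult ≈ 930 kPa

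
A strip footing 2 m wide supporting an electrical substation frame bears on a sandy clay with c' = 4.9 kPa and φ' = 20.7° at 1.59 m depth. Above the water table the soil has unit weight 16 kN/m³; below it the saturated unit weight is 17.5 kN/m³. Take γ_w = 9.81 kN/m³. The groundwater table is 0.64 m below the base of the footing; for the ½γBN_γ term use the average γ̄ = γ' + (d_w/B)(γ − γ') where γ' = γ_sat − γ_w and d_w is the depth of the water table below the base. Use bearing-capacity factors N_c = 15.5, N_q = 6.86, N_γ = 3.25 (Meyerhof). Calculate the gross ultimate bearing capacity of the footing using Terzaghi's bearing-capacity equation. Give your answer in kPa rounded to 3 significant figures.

q_ult ≈ 284 kPa

Overburden at base level: q = 16 × 1.59 = 25.44 kPa.
The water table is 0.64 m below the base (< B = 2 m), so the ½γBN_γ term uses γ̄ = γ' + (d_w/B)(γ − γ') = 7.69 + (0.64/2)(16 − 7.69) = 10.349 kN/m³.
Cohesion term c·N_c = 4.9 × 15.5 = 75.95 kPa; surcharge term q·N_q = 25.44 × 6.86 = 174.52 kPa; self-weight term 0.5·γ·B·N_γ = 0.5 × 10.349 × 2 × 3.25 = 33.635 kPa.
q_ult = 75.95 + 174.52 + 33.635 = 284.1 kPa.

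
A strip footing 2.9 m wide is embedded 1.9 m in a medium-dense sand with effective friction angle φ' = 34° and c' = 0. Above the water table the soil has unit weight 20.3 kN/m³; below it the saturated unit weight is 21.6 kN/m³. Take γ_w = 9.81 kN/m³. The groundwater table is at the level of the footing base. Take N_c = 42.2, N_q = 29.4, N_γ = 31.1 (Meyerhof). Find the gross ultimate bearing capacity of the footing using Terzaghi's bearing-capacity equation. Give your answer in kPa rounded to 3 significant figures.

Overburden at base level: q = 20.3 × 1.9 = 38.57 kPa.
Below the base the soil is submerged, so the ½γBN_γ term uses γ' = 21.6 − 9.81 = 11.79 kN/m³.
Surcharge term q·N_q = 38.57 × 29.4 = 1134 kPa; self-weight term 0.5·γ·B·N_γ = 0.5 × 11.79 × 2.9 × 31.1 = 531.67 kPa.
q_ult = 1134 + 531.67 = 1665.6 kPa.

q_ult ≈ 1670 kPa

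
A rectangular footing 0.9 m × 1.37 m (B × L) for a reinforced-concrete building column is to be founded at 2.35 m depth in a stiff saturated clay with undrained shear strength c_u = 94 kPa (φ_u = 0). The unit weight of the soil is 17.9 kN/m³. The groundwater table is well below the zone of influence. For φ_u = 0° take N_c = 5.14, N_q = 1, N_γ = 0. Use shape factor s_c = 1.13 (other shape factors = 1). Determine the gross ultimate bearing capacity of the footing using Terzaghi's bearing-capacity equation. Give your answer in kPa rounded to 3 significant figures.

q_ult ≈ 588 kPa

q = γ·D_f = 17.9 × 2.35 = 42.065 kPa.
c·N_c·s_c = 94 × 5.14 × 1.13 = 545.97 kPa
q·N_q = 42.065 × 1 = 42.065 kPa
q_ult = 545.97 + 42.065 = 588.04 kPa.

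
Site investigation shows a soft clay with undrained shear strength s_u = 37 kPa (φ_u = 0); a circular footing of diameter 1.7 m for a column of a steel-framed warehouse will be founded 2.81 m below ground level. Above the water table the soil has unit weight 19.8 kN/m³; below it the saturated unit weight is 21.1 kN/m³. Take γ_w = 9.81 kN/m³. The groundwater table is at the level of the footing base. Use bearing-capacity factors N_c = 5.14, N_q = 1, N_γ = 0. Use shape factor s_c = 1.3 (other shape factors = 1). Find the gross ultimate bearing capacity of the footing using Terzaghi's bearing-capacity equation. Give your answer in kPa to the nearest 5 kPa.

q_ult ≈ 305 kPa

Overburden at base level: q = 19.8 × 2.81 = 55.638 kPa.
Cohesion term c·N_c·s_c = 37 × 5.14 × 1.3 = 247.23 kPa; surcharge term q·N_q = 55.638 × 1 = 55.638 kPa.
q_ult = 247.23 + 55.638 = 302.87 kPa.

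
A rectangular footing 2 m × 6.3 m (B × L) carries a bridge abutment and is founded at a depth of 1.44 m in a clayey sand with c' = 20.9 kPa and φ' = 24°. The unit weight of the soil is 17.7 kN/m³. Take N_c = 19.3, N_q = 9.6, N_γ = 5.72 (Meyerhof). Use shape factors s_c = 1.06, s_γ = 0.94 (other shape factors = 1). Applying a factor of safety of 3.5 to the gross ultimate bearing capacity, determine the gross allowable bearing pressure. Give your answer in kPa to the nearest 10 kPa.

Overburden at base level: q = 17.7 × 1.44 = 25.488 kPa.
Cohesion term c·N_c·s_c = 20.9 × 19.3 × 1.06 = 427.57 kPa; surcharge term q·N_q = 25.488 × 9.6 = 244.68 kPa; self-weight term 0.5·γ·B·N_γ·s_γ = 0.5 × 17.7 × 2 × 5.72 × 0.94 = 95.169 kPa.
q_ult = 427.57 + 244.68 + 95.169 = 767.43 kPa.
q_all = q_ult / FS = 767.43 / 3.5 = 219.26 kPa.

q_all ≈ 220 kPa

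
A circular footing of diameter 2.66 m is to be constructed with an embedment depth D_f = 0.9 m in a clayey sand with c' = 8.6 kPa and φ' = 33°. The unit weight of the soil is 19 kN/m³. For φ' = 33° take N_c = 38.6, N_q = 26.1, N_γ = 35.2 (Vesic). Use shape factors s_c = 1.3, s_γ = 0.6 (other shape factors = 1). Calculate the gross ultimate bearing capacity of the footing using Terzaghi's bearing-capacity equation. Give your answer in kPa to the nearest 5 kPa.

q_ult ≈ 1410 kPa

Effective surcharge at the founding depth q = γ·D_f = 19 × 0.9 = 17.1 kPa.
q_ult = c·N_c·s_c + q·N_q + 0.5·γ·B·N_γ·s_γ
     = 8.6 × 38.6 × 1.3 + 17.1 × 26.1 + 0.5 × 19 × 2.66 × 35.2 × 0.6
     = 431.55 + 446.31 + 533.7 = 1411.6 kPa.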